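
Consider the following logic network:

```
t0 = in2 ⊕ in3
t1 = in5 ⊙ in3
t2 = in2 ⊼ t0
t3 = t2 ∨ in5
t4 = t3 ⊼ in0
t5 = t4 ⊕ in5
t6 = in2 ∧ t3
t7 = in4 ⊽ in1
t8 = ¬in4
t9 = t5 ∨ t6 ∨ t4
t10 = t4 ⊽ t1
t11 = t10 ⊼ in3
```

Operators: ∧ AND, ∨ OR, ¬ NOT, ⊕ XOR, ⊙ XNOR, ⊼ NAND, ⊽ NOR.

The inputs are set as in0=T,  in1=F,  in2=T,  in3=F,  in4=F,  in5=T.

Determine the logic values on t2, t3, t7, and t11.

t0 = in2 XOR in3 = T XOR F = T
t1 = in5 XNOR in3 = T XNOR F = F
t2 = in2 NAND t0 = T NAND T = F
t3 = t2 OR in5 = F OR T = T
t4 = t3 NAND in0 = T NAND T = F
t7 = in4 NOR in1 = F NOR F = T
t10 = t4 NOR t1 = F NOR F = T
t11 = t10 NAND in3 = T NAND F = T

t2 = F; t3 = T; t7 = T; t11 = T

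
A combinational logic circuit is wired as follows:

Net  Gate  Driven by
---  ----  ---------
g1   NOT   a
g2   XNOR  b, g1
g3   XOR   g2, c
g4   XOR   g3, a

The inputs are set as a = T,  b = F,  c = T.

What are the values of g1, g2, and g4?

g1 = NOT a = NOT T = F
g2 = b XNOR g1 = F XNOR F = T
g3 = g2 XOR c = T XOR T = F
g4 = g3 XOR a = F XOR T = T

g1 = F, g2 = T, g4 = T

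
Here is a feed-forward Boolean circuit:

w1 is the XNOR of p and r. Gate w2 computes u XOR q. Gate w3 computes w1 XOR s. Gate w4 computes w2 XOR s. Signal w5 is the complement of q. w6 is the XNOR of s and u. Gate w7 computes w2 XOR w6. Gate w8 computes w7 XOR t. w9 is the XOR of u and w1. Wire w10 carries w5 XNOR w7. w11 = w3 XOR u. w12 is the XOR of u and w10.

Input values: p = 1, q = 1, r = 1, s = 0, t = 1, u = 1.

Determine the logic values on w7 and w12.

w2 = u XOR q = 1 XOR 1 = 0
w5 = NOT q = NOT 1 = 0
w6 = s XNOR u = 0 XNOR 1 = 0
w7 = w2 XOR w6 = 0 XOR 0 = 0
w10 = w5 XNOR w7 = 0 XNOR 0 = 1
w12 = u XOR w10 = 1 XOR 1 = 0

w7 = 0  w12 = 0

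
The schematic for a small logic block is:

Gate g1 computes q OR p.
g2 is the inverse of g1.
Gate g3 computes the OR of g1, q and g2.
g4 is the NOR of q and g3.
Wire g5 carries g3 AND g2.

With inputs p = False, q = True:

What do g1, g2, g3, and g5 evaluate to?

g1 = q OR p = True OR False = True
g2 = NOT g1 = NOT True = False
g3 = g1 OR q OR g2 = True OR True OR False = True
g5 = g3 AND g2 = True AND False = False

g1 = True, g2 = False, g3 = True, g5 = False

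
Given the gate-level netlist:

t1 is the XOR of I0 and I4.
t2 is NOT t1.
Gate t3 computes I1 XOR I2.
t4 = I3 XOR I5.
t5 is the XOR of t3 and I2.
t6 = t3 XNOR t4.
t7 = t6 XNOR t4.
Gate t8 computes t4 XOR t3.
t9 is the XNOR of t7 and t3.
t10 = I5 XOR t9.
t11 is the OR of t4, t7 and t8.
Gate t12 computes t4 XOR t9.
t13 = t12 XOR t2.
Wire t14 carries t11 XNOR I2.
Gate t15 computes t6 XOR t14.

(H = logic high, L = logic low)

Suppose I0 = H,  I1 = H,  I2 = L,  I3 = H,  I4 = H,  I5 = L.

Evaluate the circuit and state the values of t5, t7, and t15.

t3 = I1 XOR I2 = H XOR L = H
t4 = I3 XOR I5 = H XOR L = H
t5 = t3 XOR I2 = H XOR L = H
t6 = t3 XNOR t4 = H XNOR H = H
t7 = t6 XNOR t4 = H XNOR H = H
t8 = t4 XOR t3 = H XOR H = L
t11 = t4 OR t7 OR t8 = H OR H OR L = H
t14 = t11 XNOR I2 = H XNOR L = L
t15 = t6 XOR t14 = H XOR L = H

t5 = H  t7 = H  t15 = H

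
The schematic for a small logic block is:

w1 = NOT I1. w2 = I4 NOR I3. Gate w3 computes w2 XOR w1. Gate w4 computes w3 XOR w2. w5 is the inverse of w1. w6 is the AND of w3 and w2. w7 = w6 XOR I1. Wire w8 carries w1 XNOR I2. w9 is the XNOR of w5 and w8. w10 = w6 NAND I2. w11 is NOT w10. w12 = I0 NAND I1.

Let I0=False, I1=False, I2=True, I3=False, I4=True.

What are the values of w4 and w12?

w1 = NOT I1 = NOT False = True
w2 = I4 NOR I3 = True NOR False = False
w3 = w2 XOR w1 = False XOR True = True
w4 = w3 XOR w2 = True XOR False = True
w12 = I0 NAND I1 = False NAND False = True

w4 = True, w12 = True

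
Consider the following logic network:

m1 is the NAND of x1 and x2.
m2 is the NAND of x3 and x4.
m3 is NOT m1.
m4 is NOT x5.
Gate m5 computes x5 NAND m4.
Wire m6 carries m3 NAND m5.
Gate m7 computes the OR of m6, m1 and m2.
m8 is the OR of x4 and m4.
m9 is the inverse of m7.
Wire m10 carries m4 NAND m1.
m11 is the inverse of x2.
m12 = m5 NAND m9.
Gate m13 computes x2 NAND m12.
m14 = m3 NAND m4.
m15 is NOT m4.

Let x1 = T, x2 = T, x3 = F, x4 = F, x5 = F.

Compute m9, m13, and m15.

m1 = x1 NAND x2 = T NAND T = F
m2 = x3 NAND x4 = F NAND F = T
m3 = NOT m1 = NOT F = T
m4 = NOT x5 = NOT F = T
m5 = x5 NAND m4 = F NAND T = T
m6 = m3 NAND m5 = T NAND T = F
m7 = m6 OR m1 OR m2 = F OR F OR T = T
m9 = NOT m7 = NOT T = F
m12 = m5 NAND m9 = T NAND F = T
m13 = x2 NAND m12 = T NAND T = F
m15 = NOT m4 = NOT T = F

m9 = F, m13 = F, m15 = F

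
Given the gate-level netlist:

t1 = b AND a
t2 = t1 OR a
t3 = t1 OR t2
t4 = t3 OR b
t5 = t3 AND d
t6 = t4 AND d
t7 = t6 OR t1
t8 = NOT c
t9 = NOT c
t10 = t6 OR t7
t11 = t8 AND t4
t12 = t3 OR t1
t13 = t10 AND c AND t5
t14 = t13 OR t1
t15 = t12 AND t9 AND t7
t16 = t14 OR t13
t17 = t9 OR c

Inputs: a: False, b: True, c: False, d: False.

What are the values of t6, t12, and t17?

t6 = False, t12 = False, t17 = True

t1 = b AND a = True AND False = False
t2 = t1 OR a = False OR False = False
t3 = t1 OR t2 = False OR False = False
t4 = t3 OR b = False OR True = True
t6 = t4 AND d = True AND False = False
t9 = NOT c = NOT False = True
t12 = t3 OR t1 = False OR False = False
t17 = t9 OR c = True OR False = True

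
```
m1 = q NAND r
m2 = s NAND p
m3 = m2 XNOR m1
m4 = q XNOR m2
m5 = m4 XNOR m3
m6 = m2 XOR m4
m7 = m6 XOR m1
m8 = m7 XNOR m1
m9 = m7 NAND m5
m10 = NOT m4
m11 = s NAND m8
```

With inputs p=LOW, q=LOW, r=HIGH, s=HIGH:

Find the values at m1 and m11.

m1 = q NAND r = LOW NAND HIGH = HIGH
m2 = s NAND p = HIGH NAND LOW = HIGH
m4 = q XNOR m2 = LOW XNOR HIGH = LOW
m6 = m2 XOR m4 = HIGH XOR LOW = HIGH
m7 = m6 XOR m1 = HIGH XOR HIGH = LOW
m8 = m7 XNOR m1 = LOW XNOR HIGH = LOW
m11 = s NAND m8 = HIGH NAND LOW = HIGH

m1 = HIGH  m11 = HIGH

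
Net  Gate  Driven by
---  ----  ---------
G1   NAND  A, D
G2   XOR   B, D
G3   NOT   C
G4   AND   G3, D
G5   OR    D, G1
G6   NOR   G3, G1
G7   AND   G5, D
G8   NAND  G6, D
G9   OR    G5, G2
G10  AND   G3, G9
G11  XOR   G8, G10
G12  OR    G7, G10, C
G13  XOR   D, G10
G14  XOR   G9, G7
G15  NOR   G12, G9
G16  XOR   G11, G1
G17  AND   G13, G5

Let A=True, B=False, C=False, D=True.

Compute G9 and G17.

G1 = A NAND D = True NAND True = False
G2 = B XOR D = False XOR True = True
G3 = NOT C = NOT False = True
G5 = D OR G1 = True OR False = True
G9 = G5 OR G2 = True OR True = True
G10 = G3 AND G9 = True AND True = True
G13 = D XOR G10 = True XOR True = False
G17 = G13 AND G5 = False AND True = False

G9 = True  G17 = False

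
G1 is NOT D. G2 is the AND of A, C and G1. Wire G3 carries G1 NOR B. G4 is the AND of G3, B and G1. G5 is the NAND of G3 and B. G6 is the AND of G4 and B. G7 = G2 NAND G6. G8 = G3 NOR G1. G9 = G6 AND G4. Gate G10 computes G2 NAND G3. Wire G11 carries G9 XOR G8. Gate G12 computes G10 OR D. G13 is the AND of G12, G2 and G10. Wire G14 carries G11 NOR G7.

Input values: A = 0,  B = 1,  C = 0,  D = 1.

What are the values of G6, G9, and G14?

G1 = NOT D = NOT 1 = 0
G2 = A AND C AND G1 = 0 AND 0 AND 0 = 0
G3 = G1 NOR B = 0 NOR 1 = 0
G4 = G3 AND B AND G1 = 0 AND 1 AND 0 = 0
G6 = G4 AND B = 0 AND 1 = 0
G7 = G2 NAND G6 = 0 NAND 0 = 1
G8 = G3 NOR G1 = 0 NOR 0 = 1
G9 = G6 AND G4 = 0 AND 0 = 0
G11 = G9 XOR G8 = 0 XOR 1 = 1
G14 = G11 NOR G7 = 1 NOR 1 = 0

G6 = 0, G9 = 0, G14 = 0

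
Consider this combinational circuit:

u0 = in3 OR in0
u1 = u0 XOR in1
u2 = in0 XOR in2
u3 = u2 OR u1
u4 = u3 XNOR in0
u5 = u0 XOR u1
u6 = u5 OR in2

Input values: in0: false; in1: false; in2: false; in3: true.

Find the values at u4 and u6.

u0 = in3 OR in0 = true OR false = true
u1 = u0 XOR in1 = true XOR false = true
u2 = in0 XOR in2 = false XOR false = false
u3 = u2 OR u1 = false OR true = true
u4 = u3 XNOR in0 = true XNOR false = false
u5 = u0 XOR u1 = true XOR true = false
u6 = u5 OR in2 = false OR false = false

u4 = false, u6 = false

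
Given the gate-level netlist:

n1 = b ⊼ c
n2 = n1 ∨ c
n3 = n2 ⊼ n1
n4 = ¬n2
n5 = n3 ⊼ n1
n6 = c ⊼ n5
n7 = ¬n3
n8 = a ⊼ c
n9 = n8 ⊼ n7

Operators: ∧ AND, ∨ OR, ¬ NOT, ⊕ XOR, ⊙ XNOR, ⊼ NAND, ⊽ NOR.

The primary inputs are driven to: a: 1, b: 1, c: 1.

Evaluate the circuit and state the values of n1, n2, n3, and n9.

n1 = b NAND c = 1 NAND 1 = 0
n2 = n1 OR c = 0 OR 1 = 1
n3 = n2 NAND n1 = 1 NAND 0 = 1
n7 = NOT n3 = NOT 1 = 0
n8 = a NAND c = 1 NAND 1 = 0
n9 = n8 NAND n7 = 0 NAND 0 = 1

n1 = 0, n2 = 1, n3 = 1, n9 = 1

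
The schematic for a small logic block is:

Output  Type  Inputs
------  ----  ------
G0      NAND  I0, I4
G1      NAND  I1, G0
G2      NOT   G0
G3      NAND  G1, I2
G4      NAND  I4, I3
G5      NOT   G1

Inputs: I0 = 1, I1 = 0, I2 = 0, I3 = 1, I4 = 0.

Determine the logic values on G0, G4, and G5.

G0 = I0 NAND I4 = 1 NAND 0 = 1
G1 = I1 NAND G0 = 0 NAND 1 = 1
G4 = I4 NAND I3 = 0 NAND 1 = 1
G5 = NOT G1 = NOT 1 = 0

G0 = 1, G4 = 1, G5 = 0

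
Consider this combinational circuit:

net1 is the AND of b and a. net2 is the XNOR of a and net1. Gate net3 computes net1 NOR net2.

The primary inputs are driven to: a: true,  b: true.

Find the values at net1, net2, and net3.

net1 = true; net2 = true; net3 = false

net1 = b AND a = true AND true = true
net2 = a XNOR net1 = true XNOR true = true
net3 = net1 NOR net2 = true NOR true = false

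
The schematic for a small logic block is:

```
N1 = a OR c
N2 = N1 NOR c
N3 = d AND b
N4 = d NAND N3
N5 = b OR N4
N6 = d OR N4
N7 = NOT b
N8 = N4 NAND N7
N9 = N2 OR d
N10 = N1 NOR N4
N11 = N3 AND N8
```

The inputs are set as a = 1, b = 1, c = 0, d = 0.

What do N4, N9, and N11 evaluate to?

N1 = a OR c = 1 OR 0 = 1
N2 = N1 NOR c = 1 NOR 0 = 0
N3 = d AND b = 0 AND 1 = 0
N4 = d NAND N3 = 0 NAND 0 = 1
N7 = NOT b = NOT 1 = 0
N8 = N4 NAND N7 = 1 NAND 0 = 1
N9 = N2 OR d = 0 OR 0 = 0
N11 = N3 AND N8 = 0 AND 1 = 0

N4 = 1, N9 = 0, N11 = 0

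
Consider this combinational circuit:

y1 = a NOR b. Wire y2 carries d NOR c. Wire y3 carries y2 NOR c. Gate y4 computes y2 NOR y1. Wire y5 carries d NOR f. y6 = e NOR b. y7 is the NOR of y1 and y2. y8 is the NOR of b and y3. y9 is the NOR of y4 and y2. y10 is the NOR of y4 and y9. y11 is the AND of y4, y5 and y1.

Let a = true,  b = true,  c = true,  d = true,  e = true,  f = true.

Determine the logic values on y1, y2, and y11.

y1 = a NOR b = true NOR true = false
y2 = d NOR c = true NOR true = false
y4 = y2 NOR y1 = false NOR false = true
y5 = d NOR f = true NOR true = false
y11 = y4 AND y5 AND y1 = true AND false AND false = false

y1 = false; y2 = false; y11 = false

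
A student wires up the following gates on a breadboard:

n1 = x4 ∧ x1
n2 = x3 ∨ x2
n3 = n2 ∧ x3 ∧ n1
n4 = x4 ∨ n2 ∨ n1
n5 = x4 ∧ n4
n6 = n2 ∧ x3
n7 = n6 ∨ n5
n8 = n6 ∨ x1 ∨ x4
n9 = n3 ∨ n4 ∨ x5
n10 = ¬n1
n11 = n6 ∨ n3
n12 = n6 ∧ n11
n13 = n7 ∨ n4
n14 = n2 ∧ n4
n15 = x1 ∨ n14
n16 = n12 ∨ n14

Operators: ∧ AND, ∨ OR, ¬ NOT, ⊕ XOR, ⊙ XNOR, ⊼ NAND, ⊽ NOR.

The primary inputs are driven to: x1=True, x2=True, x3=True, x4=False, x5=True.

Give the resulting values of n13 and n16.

n1 = x4 AND x1 = False AND True = False
n2 = x3 OR x2 = True OR True = True
n3 = n2 AND x3 AND n1 = True AND True AND False = False
n4 = x4 OR n2 OR n1 = False OR True OR False = True
n5 = x4 AND n4 = False AND True = False
n6 = n2 AND x3 = True AND True = True
n7 = n6 OR n5 = True OR False = True
n11 = n6 OR n3 = True OR False = True
n12 = n6 AND n11 = True AND True = True
n13 = n7 OR n4 = True OR True = True
n14 = n2 AND n4 = True AND True = True
n16 = n12 OR n14 = True OR True = True

n13 = True, n16 = True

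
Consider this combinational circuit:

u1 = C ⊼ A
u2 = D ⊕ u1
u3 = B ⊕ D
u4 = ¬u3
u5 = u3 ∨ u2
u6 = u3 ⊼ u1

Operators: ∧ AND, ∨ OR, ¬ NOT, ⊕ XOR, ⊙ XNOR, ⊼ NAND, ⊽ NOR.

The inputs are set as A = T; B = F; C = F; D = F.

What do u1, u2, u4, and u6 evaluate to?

u1 = C NAND A = F NAND T = T
u2 = D XOR u1 = F XOR T = T
u3 = B XOR D = F XOR F = F
u4 = NOT u3 = NOT F = T
u6 = u3 NAND u1 = F NAND T = T

u1 = T  u2 = T  u4 = T  u6 = T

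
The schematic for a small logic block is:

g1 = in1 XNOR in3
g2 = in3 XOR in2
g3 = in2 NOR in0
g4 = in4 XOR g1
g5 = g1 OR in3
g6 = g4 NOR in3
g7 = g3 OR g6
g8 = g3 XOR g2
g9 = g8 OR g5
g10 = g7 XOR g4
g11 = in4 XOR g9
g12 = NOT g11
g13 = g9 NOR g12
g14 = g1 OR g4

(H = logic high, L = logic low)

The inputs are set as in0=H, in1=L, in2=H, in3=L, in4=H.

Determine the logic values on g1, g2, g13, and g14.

g1 = H, g2 = H, g13 = L, g14 = H

g1 = in1 XNOR in3 = L XNOR L = H
g2 = in3 XOR in2 = L XOR H = H
g3 = in2 NOR in0 = H NOR H = L
g4 = in4 XOR g1 = H XOR H = L
g5 = g1 OR in3 = H OR L = H
g8 = g3 XOR g2 = L XOR H = H
g9 = g8 OR g5 = H OR H = H
g11 = in4 XOR g9 = H XOR H = L
g12 = NOT g11 = NOT L = H
g13 = g9 NOR g12 = H NOR H = L
g14 = g1 OR g4 = H OR L = H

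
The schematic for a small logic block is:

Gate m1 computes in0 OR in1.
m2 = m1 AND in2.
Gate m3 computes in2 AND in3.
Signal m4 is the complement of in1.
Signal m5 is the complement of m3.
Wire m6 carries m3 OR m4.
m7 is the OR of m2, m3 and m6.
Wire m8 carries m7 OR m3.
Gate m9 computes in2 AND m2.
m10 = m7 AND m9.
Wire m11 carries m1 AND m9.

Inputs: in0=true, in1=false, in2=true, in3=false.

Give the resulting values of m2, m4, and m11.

m1 = in0 OR in1 = true OR false = true
m2 = m1 AND in2 = true AND true = true
m4 = NOT in1 = NOT false = true
m9 = in2 AND m2 = true AND true = true
m11 = m1 AND m9 = true AND true = true

m2 = true  m4 = true  m11 = true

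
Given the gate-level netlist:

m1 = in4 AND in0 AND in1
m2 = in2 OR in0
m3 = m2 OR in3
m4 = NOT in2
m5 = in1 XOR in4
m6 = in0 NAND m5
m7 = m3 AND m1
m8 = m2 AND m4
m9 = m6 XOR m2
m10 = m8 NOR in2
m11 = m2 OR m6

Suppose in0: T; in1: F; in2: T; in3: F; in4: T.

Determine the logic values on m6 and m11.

m6 = F; m11 = T

m2 = in2 OR in0 = T OR T = T
m5 = in1 XOR in4 = F XOR T = T
m6 = in0 NAND m5 = T NAND T = F
m11 = m2 OR m6 = T OR F = T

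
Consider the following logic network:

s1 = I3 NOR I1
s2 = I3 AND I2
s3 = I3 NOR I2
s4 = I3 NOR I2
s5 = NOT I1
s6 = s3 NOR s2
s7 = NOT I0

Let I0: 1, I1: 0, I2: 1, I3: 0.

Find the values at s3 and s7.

s3 = 0, s7 = 0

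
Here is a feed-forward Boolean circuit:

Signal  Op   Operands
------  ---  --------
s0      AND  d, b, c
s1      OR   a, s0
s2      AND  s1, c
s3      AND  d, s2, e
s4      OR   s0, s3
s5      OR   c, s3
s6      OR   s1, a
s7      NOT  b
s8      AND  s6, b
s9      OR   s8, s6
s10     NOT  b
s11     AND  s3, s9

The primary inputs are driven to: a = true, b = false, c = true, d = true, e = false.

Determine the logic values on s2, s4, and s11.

s2 = true; s4 = false; s11 = false

s0 = d AND b AND c = true AND false AND true = false
s1 = a OR s0 = true OR false = true
s2 = s1 AND c = true AND true = true
s3 = d AND s2 AND e = true AND true AND false = false
s4 = s0 OR s3 = false OR false = false
s6 = s1 OR a = true OR true = true
s8 = s6 AND b = true AND false = false
s9 = s8 OR s6 = false OR true = true
s11 = s3 AND s9 = false AND true = false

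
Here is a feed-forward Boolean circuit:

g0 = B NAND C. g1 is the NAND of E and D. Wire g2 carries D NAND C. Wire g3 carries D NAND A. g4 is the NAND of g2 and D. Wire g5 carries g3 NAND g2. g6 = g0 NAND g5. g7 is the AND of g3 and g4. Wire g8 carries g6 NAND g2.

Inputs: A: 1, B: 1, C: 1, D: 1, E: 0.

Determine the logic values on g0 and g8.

g0 = B NAND C = 1 NAND 1 = 0
g2 = D NAND C = 1 NAND 1 = 0
g3 = D NAND A = 1 NAND 1 = 0
g5 = g3 NAND g2 = 0 NAND 0 = 1
g6 = g0 NAND g5 = 0 NAND 1 = 1
g8 = g6 NAND g2 = 1 NAND 0 = 1

g0 = 0, g8 = 1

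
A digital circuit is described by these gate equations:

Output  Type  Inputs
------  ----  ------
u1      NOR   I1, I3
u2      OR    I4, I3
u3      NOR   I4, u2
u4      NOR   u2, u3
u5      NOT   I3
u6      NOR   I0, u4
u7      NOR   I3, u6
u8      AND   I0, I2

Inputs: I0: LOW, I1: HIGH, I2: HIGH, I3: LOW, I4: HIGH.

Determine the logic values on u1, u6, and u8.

u1 = I1 NOR I3 = HIGH NOR LOW = LOW
u2 = I4 OR I3 = HIGH OR LOW = HIGH
u3 = I4 NOR u2 = HIGH NOR HIGH = LOW
u4 = u2 NOR u3 = HIGH NOR LOW = LOW
u6 = I0 NOR u4 = LOW NOR LOW = HIGH
u8 = I0 AND I2 = LOW AND HIGH = LOW

u1 = LOW, u6 = HIGH, u8 = LOW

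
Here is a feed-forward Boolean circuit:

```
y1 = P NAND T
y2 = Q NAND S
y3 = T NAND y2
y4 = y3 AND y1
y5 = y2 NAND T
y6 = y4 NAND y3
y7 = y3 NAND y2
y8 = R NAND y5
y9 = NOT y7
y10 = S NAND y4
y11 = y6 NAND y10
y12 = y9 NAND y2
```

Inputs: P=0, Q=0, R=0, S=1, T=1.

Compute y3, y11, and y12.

y1 = P NAND T = 0 NAND 1 = 1
y2 = Q NAND S = 0 NAND 1 = 1
y3 = T NAND y2 = 1 NAND 1 = 0
y4 = y3 AND y1 = 0 AND 1 = 0
y6 = y4 NAND y3 = 0 NAND 0 = 1
y7 = y3 NAND y2 = 0 NAND 1 = 1
y9 = NOT y7 = NOT 1 = 0
y10 = S NAND y4 = 1 NAND 0 = 1
y11 = y6 NAND y10 = 1 NAND 1 = 0
y12 = y9 NAND y2 = 0 NAND 1 = 1

y3 = 0, y11 = 0, y12 = 1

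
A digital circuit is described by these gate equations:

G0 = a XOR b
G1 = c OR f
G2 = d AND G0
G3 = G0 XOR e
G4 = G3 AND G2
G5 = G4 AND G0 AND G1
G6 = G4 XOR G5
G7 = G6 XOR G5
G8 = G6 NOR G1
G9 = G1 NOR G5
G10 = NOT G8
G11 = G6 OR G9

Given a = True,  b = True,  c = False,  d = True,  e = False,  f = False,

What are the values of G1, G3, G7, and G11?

G0 = a XOR b = True XOR True = False
G1 = c OR f = False OR False = False
G2 = d AND G0 = True AND False = False
G3 = G0 XOR e = False XOR False = False
G4 = G3 AND G2 = False AND False = False
G5 = G4 AND G0 AND G1 = False AND False AND False = False
G6 = G4 XOR G5 = False XOR False = False
G7 = G6 XOR G5 = False XOR False = False
G9 = G1 NOR G5 = False NOR False = True
G11 = G6 OR G9 = False OR True = True

G1 = False, G3 = False, G7 = False, G11 = True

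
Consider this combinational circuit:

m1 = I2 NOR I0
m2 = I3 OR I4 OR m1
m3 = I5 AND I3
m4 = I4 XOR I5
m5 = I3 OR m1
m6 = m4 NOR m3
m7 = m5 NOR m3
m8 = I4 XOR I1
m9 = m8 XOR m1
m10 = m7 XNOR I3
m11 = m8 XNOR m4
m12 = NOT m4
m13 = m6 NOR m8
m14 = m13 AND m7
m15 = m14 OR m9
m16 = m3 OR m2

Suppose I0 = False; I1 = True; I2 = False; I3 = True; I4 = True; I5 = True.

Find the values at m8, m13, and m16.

m8 = False, m13 = True, m16 = True

m1 = I2 NOR I0 = False NOR False = True
m2 = I3 OR I4 OR m1 = True OR True OR True = True
m3 = I5 AND I3 = True AND True = True
m4 = I4 XOR I5 = True XOR True = False
m6 = m4 NOR m3 = False NOR True = False
m8 = I4 XOR I1 = True XOR True = False
m13 = m6 NOR m8 = False NOR False = True
m16 = m3 OR m2 = True OR True = True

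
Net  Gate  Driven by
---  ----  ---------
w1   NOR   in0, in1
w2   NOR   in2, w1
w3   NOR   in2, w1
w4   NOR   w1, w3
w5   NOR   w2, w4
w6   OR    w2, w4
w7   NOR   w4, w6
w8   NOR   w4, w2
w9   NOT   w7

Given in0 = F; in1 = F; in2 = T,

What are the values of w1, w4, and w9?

w1 = in0 NOR in1 = F NOR F = T
w2 = in2 NOR w1 = T NOR T = F
w3 = in2 NOR w1 = T NOR T = F
w4 = w1 NOR w3 = T NOR F = F
w6 = w2 OR w4 = F OR F = F
w7 = w4 NOR w6 = F NOR F = T
w9 = NOT w7 = NOT T = F

w1 = T, w4 = F, w9 = F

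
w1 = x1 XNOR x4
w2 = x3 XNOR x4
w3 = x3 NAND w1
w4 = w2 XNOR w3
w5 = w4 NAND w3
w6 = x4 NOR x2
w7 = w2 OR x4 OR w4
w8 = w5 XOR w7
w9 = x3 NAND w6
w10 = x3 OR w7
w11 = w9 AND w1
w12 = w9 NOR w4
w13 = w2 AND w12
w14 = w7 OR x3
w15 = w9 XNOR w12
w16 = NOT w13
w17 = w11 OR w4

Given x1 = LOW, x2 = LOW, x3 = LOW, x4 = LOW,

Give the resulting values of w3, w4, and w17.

w3 = HIGH  w4 = HIGH  w17 = HIGH

w1 = x1 XNOR x4 = LOW XNOR LOW = HIGH
w2 = x3 XNOR x4 = LOW XNOR LOW = HIGH
w3 = x3 NAND w1 = LOW NAND HIGH = HIGH
w4 = w2 XNOR w3 = HIGH XNOR HIGH = HIGH
w6 = x4 NOR x2 = LOW NOR LOW = HIGH
w9 = x3 NAND w6 = LOW NAND HIGH = HIGH
w11 = w9 AND w1 = HIGH AND HIGH = HIGH
w17 = w11 OR w4 = HIGH OR HIGH = HIGH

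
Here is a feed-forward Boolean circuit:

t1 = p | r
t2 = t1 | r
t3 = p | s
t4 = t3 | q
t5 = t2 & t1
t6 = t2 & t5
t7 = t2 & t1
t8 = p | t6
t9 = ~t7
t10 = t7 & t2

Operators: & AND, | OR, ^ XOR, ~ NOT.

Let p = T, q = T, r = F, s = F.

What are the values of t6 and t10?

t1 = p OR r = T OR F = T
t2 = t1 OR r = T OR F = T
t5 = t2 AND t1 = T AND T = T
t6 = t2 AND t5 = T AND T = T
t7 = t2 AND t1 = T AND T = T
t10 = t7 AND t2 = T AND T = T

t6 = T; t10 = T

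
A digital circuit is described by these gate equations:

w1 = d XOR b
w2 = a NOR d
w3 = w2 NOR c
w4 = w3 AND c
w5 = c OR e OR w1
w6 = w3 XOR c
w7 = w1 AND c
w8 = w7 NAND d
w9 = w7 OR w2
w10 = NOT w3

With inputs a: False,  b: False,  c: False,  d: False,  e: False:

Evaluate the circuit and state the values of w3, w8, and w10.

w3 = False, w8 = True, w10 = True

w1 = d XOR b = False XOR False = False
w2 = a NOR d = False NOR False = True
w3 = w2 NOR c = True NOR False = False
w7 = w1 AND c = False AND False = False
w8 = w7 NAND d = False NAND False = True
w10 = NOT w3 = NOT False = True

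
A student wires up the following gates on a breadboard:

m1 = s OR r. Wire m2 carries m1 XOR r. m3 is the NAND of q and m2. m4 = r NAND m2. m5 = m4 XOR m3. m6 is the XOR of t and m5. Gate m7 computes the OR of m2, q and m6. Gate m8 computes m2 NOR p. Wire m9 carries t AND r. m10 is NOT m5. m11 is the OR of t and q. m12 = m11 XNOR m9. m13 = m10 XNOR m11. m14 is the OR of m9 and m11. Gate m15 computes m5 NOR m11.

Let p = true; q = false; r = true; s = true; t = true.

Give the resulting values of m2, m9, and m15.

m2 = false; m9 = true; m15 = false

m1 = s OR r = true OR true = true
m2 = m1 XOR r = true XOR true = false
m3 = q NAND m2 = false NAND false = true
m4 = r NAND m2 = true NAND false = true
m5 = m4 XOR m3 = true XOR true = false
m9 = t AND r = true AND true = true
m11 = t OR q = true OR false = true
m15 = m5 NOR m11 = false NOR true = false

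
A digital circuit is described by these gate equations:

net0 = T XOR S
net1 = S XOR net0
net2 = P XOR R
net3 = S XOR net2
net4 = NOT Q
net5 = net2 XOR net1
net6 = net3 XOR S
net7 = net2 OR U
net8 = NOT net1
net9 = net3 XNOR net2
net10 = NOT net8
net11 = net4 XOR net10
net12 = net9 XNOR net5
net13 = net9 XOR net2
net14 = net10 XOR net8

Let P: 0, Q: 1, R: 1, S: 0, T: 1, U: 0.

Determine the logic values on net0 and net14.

net0 = T XOR S = 1 XOR 0 = 1
net1 = S XOR net0 = 0 XOR 1 = 1
net8 = NOT net1 = NOT 1 = 0
net10 = NOT net8 = NOT 0 = 1
net14 = net10 XOR net8 = 1 XOR 0 = 1

net0 = 1, net14 = 1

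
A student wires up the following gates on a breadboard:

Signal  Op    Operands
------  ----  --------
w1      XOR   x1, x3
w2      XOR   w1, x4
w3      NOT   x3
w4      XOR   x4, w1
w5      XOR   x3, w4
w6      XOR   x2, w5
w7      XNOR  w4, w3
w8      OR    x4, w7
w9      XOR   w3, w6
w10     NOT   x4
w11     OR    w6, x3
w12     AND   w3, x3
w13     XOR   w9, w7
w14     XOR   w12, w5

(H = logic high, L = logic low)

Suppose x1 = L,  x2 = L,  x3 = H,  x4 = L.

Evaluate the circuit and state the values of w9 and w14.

w9 = L, w14 = L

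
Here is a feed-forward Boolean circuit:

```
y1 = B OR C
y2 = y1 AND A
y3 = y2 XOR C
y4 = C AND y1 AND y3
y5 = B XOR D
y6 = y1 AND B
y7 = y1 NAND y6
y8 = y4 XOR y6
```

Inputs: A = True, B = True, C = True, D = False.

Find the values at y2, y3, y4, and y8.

y2 = True; y3 = False; y4 = False; y8 = True

y1 = B OR C = True OR True = True
y2 = y1 AND A = True AND True = True
y3 = y2 XOR C = True XOR True = False
y4 = C AND y1 AND y3 = True AND True AND False = False
y6 = y1 AND B = True AND True = True
y8 = y4 XOR y6 = False XOR True = True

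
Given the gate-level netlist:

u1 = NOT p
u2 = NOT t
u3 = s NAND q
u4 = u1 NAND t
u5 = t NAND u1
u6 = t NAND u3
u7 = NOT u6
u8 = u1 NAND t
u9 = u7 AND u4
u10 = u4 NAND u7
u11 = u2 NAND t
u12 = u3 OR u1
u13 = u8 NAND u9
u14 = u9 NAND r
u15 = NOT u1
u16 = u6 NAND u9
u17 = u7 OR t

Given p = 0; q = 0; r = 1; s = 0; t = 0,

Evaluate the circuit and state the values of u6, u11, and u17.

u6 = 1, u11 = 1, u17 = 0

u2 = NOT t = NOT 0 = 1
u3 = s NAND q = 0 NAND 0 = 1
u6 = t NAND u3 = 0 NAND 1 = 1
u7 = NOT u6 = NOT 1 = 0
u11 = u2 NAND t = 1 NAND 0 = 1
u17 = u7 OR t = 0 OR 0 = 0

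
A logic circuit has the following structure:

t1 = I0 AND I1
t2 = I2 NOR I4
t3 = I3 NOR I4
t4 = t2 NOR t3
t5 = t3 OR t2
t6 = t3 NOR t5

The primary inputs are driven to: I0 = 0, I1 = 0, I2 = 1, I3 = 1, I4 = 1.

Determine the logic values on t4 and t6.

t4 = 1, t6 = 1

t2 = I2 NOR I4 = 1 NOR 1 = 0
t3 = I3 NOR I4 = 1 NOR 1 = 0
t4 = t2 NOR t3 = 0 NOR 0 = 1
t5 = t3 OR t2 = 0 OR 0 = 0
t6 = t3 NOR t5 = 0 NOR 0 = 1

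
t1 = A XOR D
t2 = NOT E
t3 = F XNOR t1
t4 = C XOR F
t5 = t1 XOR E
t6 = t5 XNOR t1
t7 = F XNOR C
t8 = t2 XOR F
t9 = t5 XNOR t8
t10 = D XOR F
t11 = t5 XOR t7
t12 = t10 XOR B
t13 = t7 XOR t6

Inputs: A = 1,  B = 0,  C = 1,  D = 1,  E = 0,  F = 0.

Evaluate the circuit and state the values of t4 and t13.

t1 = A XOR D = 1 XOR 1 = 0
t4 = C XOR F = 1 XOR 0 = 1
t5 = t1 XOR E = 0 XOR 0 = 0
t6 = t5 XNOR t1 = 0 XNOR 0 = 1
t7 = F XNOR C = 0 XNOR 1 = 0
t13 = t7 XOR t6 = 0 XOR 1 = 1

t4 = 1; t13 = 1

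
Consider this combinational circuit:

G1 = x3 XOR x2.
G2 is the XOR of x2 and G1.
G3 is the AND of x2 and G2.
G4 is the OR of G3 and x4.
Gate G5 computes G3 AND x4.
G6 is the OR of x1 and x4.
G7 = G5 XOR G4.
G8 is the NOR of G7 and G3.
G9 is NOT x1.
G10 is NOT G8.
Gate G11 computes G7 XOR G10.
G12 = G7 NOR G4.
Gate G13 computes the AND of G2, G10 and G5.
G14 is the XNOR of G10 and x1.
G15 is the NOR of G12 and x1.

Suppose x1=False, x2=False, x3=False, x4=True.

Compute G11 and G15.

G1 = x3 XOR x2 = False XOR False = False
G2 = x2 XOR G1 = False XOR False = False
G3 = x2 AND G2 = False AND False = False
G4 = G3 OR x4 = False OR True = True
G5 = G3 AND x4 = False AND True = False
G7 = G5 XOR G4 = False XOR True = True
G8 = G7 NOR G3 = True NOR False = False
G10 = NOT G8 = NOT False = True
G11 = G7 XOR G10 = True XOR True = False
G12 = G7 NOR G4 = True NOR True = False
G15 = G12 NOR x1 = False NOR False = True

G11 = False  G15 = True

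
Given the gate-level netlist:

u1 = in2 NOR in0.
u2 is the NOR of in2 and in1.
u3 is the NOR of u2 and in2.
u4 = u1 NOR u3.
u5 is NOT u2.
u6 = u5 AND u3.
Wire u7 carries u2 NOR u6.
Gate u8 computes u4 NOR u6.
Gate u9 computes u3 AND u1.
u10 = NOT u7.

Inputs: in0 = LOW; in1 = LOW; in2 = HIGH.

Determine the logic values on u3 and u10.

u3 = LOW, u10 = LOW

u2 = in2 NOR in1 = HIGH NOR LOW = LOW
u3 = u2 NOR in2 = LOW NOR HIGH = LOW
u5 = NOT u2 = NOT LOW = HIGH
u6 = u5 AND u3 = HIGH AND LOW = LOW
u7 = u2 NOR u6 = LOW NOR LOW = HIGH
u10 = NOT u7 = NOT HIGH = LOW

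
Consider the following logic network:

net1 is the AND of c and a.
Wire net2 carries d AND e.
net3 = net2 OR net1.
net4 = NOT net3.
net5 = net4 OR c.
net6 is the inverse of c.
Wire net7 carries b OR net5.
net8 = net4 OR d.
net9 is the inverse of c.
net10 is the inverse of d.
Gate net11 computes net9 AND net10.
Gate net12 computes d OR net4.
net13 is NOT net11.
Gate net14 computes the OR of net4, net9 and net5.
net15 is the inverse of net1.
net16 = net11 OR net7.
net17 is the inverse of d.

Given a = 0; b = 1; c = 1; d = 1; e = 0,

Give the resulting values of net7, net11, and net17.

net1 = c AND a = 1 AND 0 = 0
net2 = d AND e = 1 AND 0 = 0
net3 = net2 OR net1 = 0 OR 0 = 0
net4 = NOT net3 = NOT 0 = 1
net5 = net4 OR c = 1 OR 1 = 1
net7 = b OR net5 = 1 OR 1 = 1
net9 = NOT c = NOT 1 = 0
net10 = NOT d = NOT 1 = 0
net11 = net9 AND net10 = 0 AND 0 = 0
net17 = NOT d = NOT 1 = 0

net7 = 1, net11 = 0, net17 = 0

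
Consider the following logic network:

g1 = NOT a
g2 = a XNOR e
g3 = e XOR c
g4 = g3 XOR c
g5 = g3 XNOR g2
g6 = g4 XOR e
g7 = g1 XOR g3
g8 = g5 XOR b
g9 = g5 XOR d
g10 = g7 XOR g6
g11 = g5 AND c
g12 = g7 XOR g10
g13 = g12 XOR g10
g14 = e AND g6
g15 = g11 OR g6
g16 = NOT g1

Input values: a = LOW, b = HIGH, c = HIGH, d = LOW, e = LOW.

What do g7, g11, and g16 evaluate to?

g7 = LOW, g11 = HIGH, g16 = LOW

g1 = NOT a = NOT LOW = HIGH
g2 = a XNOR e = LOW XNOR LOW = HIGH
g3 = e XOR c = LOW XOR HIGH = HIGH
g5 = g3 XNOR g2 = HIGH XNOR HIGH = HIGH
g7 = g1 XOR g3 = HIGH XOR HIGH = LOW
g11 = g5 AND c = HIGH AND HIGH = HIGH
g16 = NOT g1 = NOT HIGH = LOW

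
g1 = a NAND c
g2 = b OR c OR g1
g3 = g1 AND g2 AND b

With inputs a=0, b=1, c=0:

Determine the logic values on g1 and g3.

g1 = 1, g3 = 1

g1 = a NAND c = 0 NAND 0 = 1
g2 = b OR c OR g1 = 1 OR 0 OR 1 = 1
g3 = g1 AND g2 AND b = 1 AND 1 AND 1 = 1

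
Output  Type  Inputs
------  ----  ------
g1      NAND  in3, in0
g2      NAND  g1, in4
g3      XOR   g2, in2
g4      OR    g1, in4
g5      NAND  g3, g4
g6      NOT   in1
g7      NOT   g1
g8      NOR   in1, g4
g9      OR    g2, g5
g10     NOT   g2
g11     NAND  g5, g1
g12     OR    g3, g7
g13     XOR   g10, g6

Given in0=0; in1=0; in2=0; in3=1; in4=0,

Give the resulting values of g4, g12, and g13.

g1 = in3 NAND in0 = 1 NAND 0 = 1
g2 = g1 NAND in4 = 1 NAND 0 = 1
g3 = g2 XOR in2 = 1 XOR 0 = 1
g4 = g1 OR in4 = 1 OR 0 = 1
g6 = NOT in1 = NOT 0 = 1
g7 = NOT g1 = NOT 1 = 0
g10 = NOT g2 = NOT 1 = 0
g12 = g3 OR g7 = 1 OR 0 = 1
g13 = g10 XOR g6 = 0 XOR 1 = 1

g4 = 1; g12 = 1; g13 = 1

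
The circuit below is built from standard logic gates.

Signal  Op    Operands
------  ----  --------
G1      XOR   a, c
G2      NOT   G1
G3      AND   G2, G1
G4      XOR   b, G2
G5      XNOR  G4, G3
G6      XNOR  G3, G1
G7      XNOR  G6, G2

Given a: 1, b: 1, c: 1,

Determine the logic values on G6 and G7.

G6 = 1  G7 = 1

G1 = a XOR c = 1 XOR 1 = 0
G2 = NOT G1 = NOT 0 = 1
G3 = G2 AND G1 = 1 AND 0 = 0
G6 = G3 XNOR G1 = 0 XNOR 0 = 1
G7 = G6 XNOR G2 = 1 XNOR 1 = 1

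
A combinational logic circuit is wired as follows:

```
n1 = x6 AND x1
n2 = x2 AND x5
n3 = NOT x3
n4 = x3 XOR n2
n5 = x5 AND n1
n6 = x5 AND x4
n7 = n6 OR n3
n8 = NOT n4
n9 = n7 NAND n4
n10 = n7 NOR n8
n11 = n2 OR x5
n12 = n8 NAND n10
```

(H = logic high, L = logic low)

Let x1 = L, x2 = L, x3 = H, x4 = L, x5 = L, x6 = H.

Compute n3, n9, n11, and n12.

n3 = L, n9 = H, n11 = L, n12 = H

n2 = x2 AND x5 = L AND L = L
n3 = NOT x3 = NOT H = L
n4 = x3 XOR n2 = H XOR L = H
n6 = x5 AND x4 = L AND L = L
n7 = n6 OR n3 = L OR L = L
n8 = NOT n4 = NOT H = L
n9 = n7 NAND n4 = L NAND H = H
n10 = n7 NOR n8 = L NOR L = H
n11 = n2 OR x5 = L OR L = L
n12 = n8 NAND n10 = L NAND H = H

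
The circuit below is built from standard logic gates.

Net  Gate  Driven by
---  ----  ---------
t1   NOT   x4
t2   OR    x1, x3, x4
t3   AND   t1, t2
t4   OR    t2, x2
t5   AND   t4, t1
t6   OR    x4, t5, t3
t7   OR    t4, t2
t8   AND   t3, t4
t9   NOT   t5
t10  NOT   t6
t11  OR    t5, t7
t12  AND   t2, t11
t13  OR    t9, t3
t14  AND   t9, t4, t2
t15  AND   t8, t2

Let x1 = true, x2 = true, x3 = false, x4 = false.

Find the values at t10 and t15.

t10 = false, t15 = true

t1 = NOT x4 = NOT false = true
t2 = x1 OR x3 OR x4 = true OR false OR false = true
t3 = t1 AND t2 = true AND true = true
t4 = t2 OR x2 = true OR true = true
t5 = t4 AND t1 = true AND true = true
t6 = x4 OR t5 OR t3 = false OR true OR true = true
t8 = t3 AND t4 = true AND true = true
t10 = NOT t6 = NOT true = false
t15 = t8 AND t2 = true AND true = true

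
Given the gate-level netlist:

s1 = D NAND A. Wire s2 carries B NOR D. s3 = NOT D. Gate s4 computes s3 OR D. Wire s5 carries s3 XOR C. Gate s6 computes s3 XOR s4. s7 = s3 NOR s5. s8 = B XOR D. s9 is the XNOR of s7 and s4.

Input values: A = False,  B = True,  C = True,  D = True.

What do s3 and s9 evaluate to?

s3 = False, s9 = False

s3 = NOT D = NOT True = False
s4 = s3 OR D = False OR True = True
s5 = s3 XOR C = False XOR True = True
s7 = s3 NOR s5 = False NOR True = False
s9 = s7 XNOR s4 = False XNOR True = False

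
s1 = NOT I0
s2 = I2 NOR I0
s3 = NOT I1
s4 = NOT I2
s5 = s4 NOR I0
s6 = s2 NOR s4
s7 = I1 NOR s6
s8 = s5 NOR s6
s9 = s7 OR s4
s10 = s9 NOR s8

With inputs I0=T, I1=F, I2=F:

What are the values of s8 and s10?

s2 = I2 NOR I0 = F NOR T = F
s4 = NOT I2 = NOT F = T
s5 = s4 NOR I0 = T NOR T = F
s6 = s2 NOR s4 = F NOR T = F
s7 = I1 NOR s6 = F NOR F = T
s8 = s5 NOR s6 = F NOR F = T
s9 = s7 OR s4 = T OR T = T
s10 = s9 NOR s8 = T NOR T = F

s8 = T; s10 = F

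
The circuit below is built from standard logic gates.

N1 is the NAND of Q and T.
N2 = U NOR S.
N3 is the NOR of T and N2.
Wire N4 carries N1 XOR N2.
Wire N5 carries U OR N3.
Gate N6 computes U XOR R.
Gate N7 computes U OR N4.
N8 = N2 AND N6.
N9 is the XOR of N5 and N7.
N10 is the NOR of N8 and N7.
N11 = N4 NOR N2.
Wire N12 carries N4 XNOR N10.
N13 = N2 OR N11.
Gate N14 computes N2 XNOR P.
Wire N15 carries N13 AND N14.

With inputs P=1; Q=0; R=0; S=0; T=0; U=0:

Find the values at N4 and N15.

N4 = 0, N15 = 1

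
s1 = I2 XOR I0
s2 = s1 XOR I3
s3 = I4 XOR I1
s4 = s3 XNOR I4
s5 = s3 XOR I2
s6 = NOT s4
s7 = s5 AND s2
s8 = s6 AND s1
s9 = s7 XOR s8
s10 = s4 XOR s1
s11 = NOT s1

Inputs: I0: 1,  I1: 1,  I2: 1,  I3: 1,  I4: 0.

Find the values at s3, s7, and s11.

s3 = 1; s7 = 0; s11 = 1

s1 = I2 XOR I0 = 1 XOR 1 = 0
s2 = s1 XOR I3 = 0 XOR 1 = 1
s3 = I4 XOR I1 = 0 XOR 1 = 1
s5 = s3 XOR I2 = 1 XOR 1 = 0
s7 = s5 AND s2 = 0 AND 1 = 0
s11 = NOT s1 = NOT 0 = 1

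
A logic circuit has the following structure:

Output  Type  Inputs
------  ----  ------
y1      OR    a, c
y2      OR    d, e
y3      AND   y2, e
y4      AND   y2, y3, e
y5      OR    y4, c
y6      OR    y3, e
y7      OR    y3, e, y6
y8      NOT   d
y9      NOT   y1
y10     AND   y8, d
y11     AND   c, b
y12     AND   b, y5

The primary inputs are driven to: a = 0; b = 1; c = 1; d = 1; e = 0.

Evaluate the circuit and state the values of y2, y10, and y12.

y2 = d OR e = 1 OR 0 = 1
y3 = y2 AND e = 1 AND 0 = 0
y4 = y2 AND y3 AND e = 1 AND 0 AND 0 = 0
y5 = y4 OR c = 0 OR 1 = 1
y8 = NOT d = NOT 1 = 0
y10 = y8 AND d = 0 AND 1 = 0
y12 = b AND y5 = 1 AND 1 = 1

y2 = 1  y10 = 0  y12 = 1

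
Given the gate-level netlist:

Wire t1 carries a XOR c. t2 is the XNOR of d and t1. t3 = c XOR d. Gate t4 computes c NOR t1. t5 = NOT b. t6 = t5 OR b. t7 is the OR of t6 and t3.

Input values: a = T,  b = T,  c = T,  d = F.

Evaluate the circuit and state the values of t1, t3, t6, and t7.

t1 = F, t3 = T, t6 = T, t7 = T

t1 = a XOR c = T XOR T = F
t3 = c XOR d = T XOR F = T
t5 = NOT b = NOT T = F
t6 = t5 OR b = F OR T = T
t7 = t6 OR t3 = T OR T = T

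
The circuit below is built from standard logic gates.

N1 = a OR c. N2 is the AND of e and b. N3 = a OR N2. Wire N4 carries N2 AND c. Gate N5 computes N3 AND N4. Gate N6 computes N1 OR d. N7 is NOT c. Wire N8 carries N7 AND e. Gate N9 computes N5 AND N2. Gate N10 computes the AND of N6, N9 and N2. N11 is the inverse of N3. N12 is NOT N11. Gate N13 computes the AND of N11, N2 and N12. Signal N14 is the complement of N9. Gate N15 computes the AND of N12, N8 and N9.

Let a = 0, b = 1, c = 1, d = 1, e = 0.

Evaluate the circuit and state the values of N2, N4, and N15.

N2 = 0, N4 = 0, N15 = 0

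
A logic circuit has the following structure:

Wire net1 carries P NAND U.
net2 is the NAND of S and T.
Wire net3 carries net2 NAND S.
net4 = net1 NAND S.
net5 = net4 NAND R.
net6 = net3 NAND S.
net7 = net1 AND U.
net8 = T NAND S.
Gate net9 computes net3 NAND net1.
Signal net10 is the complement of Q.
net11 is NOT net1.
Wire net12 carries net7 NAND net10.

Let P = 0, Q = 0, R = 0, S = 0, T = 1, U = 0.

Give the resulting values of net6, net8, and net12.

net1 = P NAND U = 0 NAND 0 = 1
net2 = S NAND T = 0 NAND 1 = 1
net3 = net2 NAND S = 1 NAND 0 = 1
net6 = net3 NAND S = 1 NAND 0 = 1
net7 = net1 AND U = 1 AND 0 = 0
net8 = T NAND S = 1 NAND 0 = 1
net10 = NOT Q = NOT 0 = 1
net12 = net7 NAND net10 = 0 NAND 1 = 1

net6 = 1; net8 = 1; net12 = 1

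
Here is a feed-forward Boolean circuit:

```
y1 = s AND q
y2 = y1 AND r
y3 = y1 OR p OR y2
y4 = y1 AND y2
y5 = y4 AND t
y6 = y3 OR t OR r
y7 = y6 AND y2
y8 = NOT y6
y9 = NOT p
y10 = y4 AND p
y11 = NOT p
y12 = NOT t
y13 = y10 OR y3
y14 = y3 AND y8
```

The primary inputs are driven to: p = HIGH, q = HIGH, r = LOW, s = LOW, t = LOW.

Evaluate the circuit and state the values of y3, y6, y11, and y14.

y3 = HIGH, y6 = HIGH, y11 = LOW, y14 = LOW

y1 = s AND q = LOW AND HIGH = LOW
y2 = y1 AND r = LOW AND LOW = LOW
y3 = y1 OR p OR y2 = LOW OR HIGH OR LOW = HIGH
y6 = y3 OR t OR r = HIGH OR LOW OR LOW = HIGH
y8 = NOT y6 = NOT HIGH = LOW
y11 = NOT p = NOT HIGH = LOW
y14 = y3 AND y8 = HIGH AND LOW = LOW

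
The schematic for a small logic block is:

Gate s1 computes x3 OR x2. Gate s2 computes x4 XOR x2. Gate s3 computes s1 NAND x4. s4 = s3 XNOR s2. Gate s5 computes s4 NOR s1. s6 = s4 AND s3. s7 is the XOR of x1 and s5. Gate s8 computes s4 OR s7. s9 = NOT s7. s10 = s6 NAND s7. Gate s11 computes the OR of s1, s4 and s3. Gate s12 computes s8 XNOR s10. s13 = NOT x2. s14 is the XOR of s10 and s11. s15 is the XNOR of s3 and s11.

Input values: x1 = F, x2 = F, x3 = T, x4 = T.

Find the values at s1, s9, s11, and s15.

s1 = T; s9 = T; s11 = T; s15 = F

s1 = x3 OR x2 = T OR F = T
s2 = x4 XOR x2 = T XOR F = T
s3 = s1 NAND x4 = T NAND T = F
s4 = s3 XNOR s2 = F XNOR T = F
s5 = s4 NOR s1 = F NOR T = F
s7 = x1 XOR s5 = F XOR F = F
s9 = NOT s7 = NOT F = T
s11 = s1 OR s4 OR s3 = T OR F OR F = T
s15 = s3 XNOR s11 = F XNOR T = F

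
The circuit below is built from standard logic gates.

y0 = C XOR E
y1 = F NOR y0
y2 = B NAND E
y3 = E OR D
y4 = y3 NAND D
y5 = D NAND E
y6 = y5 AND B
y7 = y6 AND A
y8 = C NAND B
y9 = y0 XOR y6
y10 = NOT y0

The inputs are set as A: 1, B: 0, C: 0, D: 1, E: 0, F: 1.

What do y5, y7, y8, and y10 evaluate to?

y5 = 1  y7 = 0  y8 = 1  y10 = 1

y0 = C XOR E = 0 XOR 0 = 0
y5 = D NAND E = 1 NAND 0 = 1
y6 = y5 AND B = 1 AND 0 = 0
y7 = y6 AND A = 0 AND 1 = 0
y8 = C NAND B = 0 NAND 0 = 1
y10 = NOT y0 = NOT 0 = 1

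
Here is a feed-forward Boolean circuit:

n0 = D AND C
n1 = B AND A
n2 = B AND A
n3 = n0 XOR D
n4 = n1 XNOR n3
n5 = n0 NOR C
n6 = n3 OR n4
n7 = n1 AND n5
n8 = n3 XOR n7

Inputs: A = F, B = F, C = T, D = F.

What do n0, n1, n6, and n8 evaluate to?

n0 = D AND C = F AND T = F
n1 = B AND A = F AND F = F
n3 = n0 XOR D = F XOR F = F
n4 = n1 XNOR n3 = F XNOR F = T
n5 = n0 NOR C = F NOR T = F
n6 = n3 OR n4 = F OR T = T
n7 = n1 AND n5 = F AND F = F
n8 = n3 XOR n7 = F XOR F = F

n0 = F, n1 = F, n6 = T, n8 = F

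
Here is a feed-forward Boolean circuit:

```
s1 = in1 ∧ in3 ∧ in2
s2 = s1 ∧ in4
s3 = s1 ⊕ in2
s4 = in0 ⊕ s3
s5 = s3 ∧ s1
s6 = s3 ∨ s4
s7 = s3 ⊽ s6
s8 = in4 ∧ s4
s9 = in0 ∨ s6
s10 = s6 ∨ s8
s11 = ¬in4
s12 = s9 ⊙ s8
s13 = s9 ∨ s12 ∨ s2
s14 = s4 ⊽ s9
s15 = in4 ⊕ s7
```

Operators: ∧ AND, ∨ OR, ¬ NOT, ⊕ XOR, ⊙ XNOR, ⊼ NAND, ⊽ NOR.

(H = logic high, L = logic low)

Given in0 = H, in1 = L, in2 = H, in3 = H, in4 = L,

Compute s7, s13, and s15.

s7 = L; s13 = H; s15 = L

s1 = in1 AND in3 AND in2 = L AND H AND H = L
s2 = s1 AND in4 = L AND L = L
s3 = s1 XOR in2 = L XOR H = H
s4 = in0 XOR s3 = H XOR H = L
s6 = s3 OR s4 = H OR L = H
s7 = s3 NOR s6 = H NOR H = L
s8 = in4 AND s4 = L AND L = L
s9 = in0 OR s6 = H OR H = H
s12 = s9 XNOR s8 = H XNOR L = L
s13 = s9 OR s12 OR s2 = H OR L OR L = H
s15 = in4 XOR s7 = L XOR L = L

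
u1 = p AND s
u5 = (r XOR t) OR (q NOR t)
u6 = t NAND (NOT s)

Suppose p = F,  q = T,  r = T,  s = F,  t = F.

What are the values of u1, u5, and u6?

u1 = F, u5 = T, u6 = T

u1 = F AND F = F
u5 = (T XOR F) OR (T NOR F) = T
u6 = F NAND (NOT F) = T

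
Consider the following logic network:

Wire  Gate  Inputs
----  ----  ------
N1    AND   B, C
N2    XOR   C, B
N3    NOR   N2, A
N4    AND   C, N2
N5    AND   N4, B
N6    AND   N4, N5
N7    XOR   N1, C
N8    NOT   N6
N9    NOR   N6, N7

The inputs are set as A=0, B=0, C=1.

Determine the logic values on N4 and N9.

N4 = 1, N9 = 0

N1 = B AND C = 0 AND 1 = 0
N2 = C XOR B = 1 XOR 0 = 1
N4 = C AND N2 = 1 AND 1 = 1
N5 = N4 AND B = 1 AND 0 = 0
N6 = N4 AND N5 = 1 AND 0 = 0
N7 = N1 XOR C = 0 XOR 1 = 1
N9 = N6 NOR N7 = 0 NOR 1 = 0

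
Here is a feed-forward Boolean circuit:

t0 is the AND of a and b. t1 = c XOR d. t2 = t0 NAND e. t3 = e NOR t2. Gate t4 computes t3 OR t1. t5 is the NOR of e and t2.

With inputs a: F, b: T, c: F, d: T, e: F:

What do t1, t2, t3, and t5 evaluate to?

t0 = a AND b = F AND T = F
t1 = c XOR d = F XOR T = T
t2 = t0 NAND e = F NAND F = T
t3 = e NOR t2 = F NOR T = F
t5 = e NOR t2 = F NOR T = F

t1 = T; t2 = T; t3 = F; t5 = F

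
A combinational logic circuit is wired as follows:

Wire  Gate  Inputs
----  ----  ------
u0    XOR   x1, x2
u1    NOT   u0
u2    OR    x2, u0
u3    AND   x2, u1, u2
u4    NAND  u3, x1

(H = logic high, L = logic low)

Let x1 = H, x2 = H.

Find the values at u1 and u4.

u1 = H; u4 = L

u0 = x1 XOR x2 = H XOR H = L
u1 = NOT u0 = NOT L = H
u2 = x2 OR u0 = H OR L = H
u3 = x2 AND u1 AND u2 = H AND H AND H = H
u4 = u3 NAND x1 = H NAND H = L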